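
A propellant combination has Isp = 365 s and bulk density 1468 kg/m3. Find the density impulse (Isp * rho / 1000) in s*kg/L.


rho*Isp = 365 * 1468 / 1000 = 536 s*kg/L

536 s*kg/L


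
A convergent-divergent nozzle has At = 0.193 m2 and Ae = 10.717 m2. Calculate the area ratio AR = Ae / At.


AR = 10.717 / 0.193 = 55.5

55.5


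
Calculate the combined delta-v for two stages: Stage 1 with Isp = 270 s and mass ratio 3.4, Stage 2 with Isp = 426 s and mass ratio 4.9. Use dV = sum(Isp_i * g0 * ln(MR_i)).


dV1 = 270 * 9.81 * ln(3.4) = 3241.4 m/s
dV2 = 426 * 9.81 * ln(4.9) = 6641.5 m/s
Total dV = 3241.4 + 6641.5 = 9882.9 m/s ~ 9883 m/s

9883 m/s


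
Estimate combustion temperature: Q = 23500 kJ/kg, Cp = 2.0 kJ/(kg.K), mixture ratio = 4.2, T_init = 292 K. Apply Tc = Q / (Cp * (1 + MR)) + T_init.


Tc = 23500 / (2.0 * (1 + 4.2)) + 292 = 2552 K

2552 K


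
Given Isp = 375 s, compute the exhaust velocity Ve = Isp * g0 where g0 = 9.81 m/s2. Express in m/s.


Ve = Isp * g0 = 375 * 9.81 = 3678.8 m/s

3678.8 m/s


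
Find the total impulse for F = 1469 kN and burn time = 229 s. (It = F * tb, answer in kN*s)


It = 1469 * 229 = 336401 kN*s

336401 kN*s


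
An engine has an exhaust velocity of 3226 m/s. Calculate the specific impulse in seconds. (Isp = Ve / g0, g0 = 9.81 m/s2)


Isp = Ve / g0 = 3226 / 9.81 = 328.8 s

328.8 s


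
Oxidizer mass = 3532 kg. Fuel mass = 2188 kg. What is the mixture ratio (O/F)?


MR = 3532 / 2188 = 1.61

1.61


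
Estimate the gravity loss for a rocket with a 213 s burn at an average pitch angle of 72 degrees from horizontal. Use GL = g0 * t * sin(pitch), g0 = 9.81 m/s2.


GL = 9.81 * 213 * sin(72 deg) = 1987 m/s

1987 m/s


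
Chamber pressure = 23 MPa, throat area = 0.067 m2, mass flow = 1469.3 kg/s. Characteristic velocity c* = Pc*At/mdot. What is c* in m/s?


c* = 23e6 * 0.067 / 1469.3 = 1049 m/s

1049 m/s


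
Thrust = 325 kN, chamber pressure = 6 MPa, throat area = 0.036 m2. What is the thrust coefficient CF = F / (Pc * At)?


CF = 325000 / (6e6 * 0.036) = 1.5

1.5


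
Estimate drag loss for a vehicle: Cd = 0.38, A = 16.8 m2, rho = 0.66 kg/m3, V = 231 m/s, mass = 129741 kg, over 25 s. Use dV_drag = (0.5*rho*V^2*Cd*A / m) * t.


D = 0.5 * 0.66 * 231^2 * 0.38 * 16.8 = 112416.69 N
a = 112416.69 / 129741 = 0.8665 m/s2
dV = 0.8665 * 25 = 21.7 m/s

21.7 m/s


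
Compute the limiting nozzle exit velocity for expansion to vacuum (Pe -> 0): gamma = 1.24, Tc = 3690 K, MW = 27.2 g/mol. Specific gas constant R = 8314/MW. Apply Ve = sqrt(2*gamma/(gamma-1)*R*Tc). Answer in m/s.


R = 8314 / 27.2 = 305.66 J/(kg.K)
Ve = sqrt(2 * 1.24 / (1.24 - 1) * 305.66 * 3690) = 3414 m/s

3414 m/s


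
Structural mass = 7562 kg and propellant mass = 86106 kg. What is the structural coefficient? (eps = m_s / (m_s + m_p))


eps = 7562 / (7562 + 86106) = 0.0807

0.0807


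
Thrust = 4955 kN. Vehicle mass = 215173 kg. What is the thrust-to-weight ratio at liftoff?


TWR = 4955000 / (215173 * 9.81) = 2.35

2.35


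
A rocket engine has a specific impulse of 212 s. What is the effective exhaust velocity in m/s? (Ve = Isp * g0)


Ve = Isp * g0 = 212 * 9.81 = 2079.7 m/s

2079.7 m/s


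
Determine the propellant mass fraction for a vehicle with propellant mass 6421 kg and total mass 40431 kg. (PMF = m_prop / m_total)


PMF = 6421 / 40431 = 0.159

0.159


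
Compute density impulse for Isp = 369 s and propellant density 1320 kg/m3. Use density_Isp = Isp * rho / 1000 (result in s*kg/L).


rho*Isp = 369 * 1320 / 1000 = 487 s*kg/L

487 s*kg/L


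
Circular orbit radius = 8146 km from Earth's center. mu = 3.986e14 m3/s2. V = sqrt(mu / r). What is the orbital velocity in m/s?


V = sqrt(3.986e14 / 8146000) = 6995 m/s

6995 m/s


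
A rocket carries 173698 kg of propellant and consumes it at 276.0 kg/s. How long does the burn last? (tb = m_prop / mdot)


tb = 173698 / 276.0 = 629.3 s

629.3 s


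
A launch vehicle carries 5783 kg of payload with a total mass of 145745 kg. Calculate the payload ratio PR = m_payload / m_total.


PR = 5783 / 145745 = 0.0397

0.0397


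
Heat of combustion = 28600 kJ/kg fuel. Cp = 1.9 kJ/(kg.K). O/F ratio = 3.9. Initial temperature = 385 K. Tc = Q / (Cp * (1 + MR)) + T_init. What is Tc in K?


Tc = 28600 / (1.9 * (1 + 3.9)) + 385 = 3457 K

3457 K


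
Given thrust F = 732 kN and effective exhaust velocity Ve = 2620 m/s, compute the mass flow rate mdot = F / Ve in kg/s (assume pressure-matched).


mdot = F / Ve = 732000 / 2620 = 279.4 kg/s

279.4 kg/s


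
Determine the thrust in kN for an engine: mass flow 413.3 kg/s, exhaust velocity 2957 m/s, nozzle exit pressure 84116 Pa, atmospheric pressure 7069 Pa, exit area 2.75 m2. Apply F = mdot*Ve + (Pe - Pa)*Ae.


F = 413.3 * 2957 + (84116 - 7069) * 2.75 = 1.4340e+06 N = 1434.0 kN

1434.0 kN


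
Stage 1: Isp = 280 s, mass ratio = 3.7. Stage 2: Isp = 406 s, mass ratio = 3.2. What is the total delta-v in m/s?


dV1 = 280 * 9.81 * ln(3.7) = 3593.7 m/s
dV2 = 406 * 9.81 * ln(3.2) = 4632.7 m/s
Total dV = 3593.7 + 4632.7 = 8226.4 m/s ~ 8226 m/s

8226 m/s


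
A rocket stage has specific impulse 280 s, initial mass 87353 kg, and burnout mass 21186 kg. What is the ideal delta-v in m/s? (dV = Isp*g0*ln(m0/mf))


Ve = 280 * 9.81 = 2746.8 m/s
dV = 2746.8 * ln(87353/21186) = 3891 m/s

3891 m/s


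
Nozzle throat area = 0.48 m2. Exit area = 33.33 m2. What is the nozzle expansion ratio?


AR = 33.33 / 0.48 = 69.4

69.4


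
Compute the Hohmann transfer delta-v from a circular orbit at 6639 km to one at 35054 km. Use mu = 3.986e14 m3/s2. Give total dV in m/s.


V1 = sqrt(mu/r1) = 7748.49 m/s
dV1 = V1*(sqrt(2*r2/(r1+r2)) - 1) = 2299.27 m/s
V2 = sqrt(mu/r2) = 3372.1 m/s
dV2 = V2*(1 - sqrt(2*r1/(r1+r2))) = 1469.11 m/s
Total dV = 3768 m/s

3768 m/s


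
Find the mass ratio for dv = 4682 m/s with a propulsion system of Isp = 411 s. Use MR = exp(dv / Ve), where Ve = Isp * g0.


Ve = 411 * 9.81 = 4031.91 m/s
MR = exp(4682 / 4031.91) = 3.194

3.194


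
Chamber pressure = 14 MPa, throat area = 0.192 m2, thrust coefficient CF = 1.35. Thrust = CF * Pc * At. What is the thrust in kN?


F = 1.35 * 14e6 * 0.192 = 3.6288e+06 N = 3628.8 kN

3628.8 kN


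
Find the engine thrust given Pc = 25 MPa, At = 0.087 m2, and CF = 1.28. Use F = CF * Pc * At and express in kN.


F = 1.28 * 25e6 * 0.087 = 2.7840e+06 N = 2784.0 kN

2784.0 kN


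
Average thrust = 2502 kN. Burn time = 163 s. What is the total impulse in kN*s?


It = 2502 * 163 = 407826 kN*s

407826 kN*s


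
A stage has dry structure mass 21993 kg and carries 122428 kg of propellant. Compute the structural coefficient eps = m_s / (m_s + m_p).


eps = 21993 / (21993 + 122428) = 0.1523

0.1523


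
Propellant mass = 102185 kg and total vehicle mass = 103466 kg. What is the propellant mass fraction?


PMF = 102185 / 103466 = 0.988

0.988


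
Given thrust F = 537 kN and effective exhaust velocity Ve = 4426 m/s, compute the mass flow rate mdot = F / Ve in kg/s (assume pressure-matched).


mdot = F / Ve = 537000 / 4426 = 121.3 kg/s

121.3 kg/s


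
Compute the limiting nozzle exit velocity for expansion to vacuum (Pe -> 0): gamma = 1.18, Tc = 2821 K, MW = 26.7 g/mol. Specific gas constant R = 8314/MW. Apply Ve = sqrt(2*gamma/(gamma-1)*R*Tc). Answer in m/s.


R = 8314 / 26.7 = 311.39 J/(kg.K)
Ve = sqrt(2 * 1.18 / (1.18 - 1) * 311.39 * 2821) = 3394 m/s

3394 m/s


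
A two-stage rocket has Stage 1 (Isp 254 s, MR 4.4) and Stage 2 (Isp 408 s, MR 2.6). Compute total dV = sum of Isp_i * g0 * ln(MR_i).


dV1 = 254 * 9.81 * ln(4.4) = 3691.8 m/s
dV2 = 408 * 9.81 * ln(2.6) = 3824.4 m/s
Total dV = 3691.8 + 3824.4 = 7516.2 m/s ~ 7516 m/s

7516 m/s


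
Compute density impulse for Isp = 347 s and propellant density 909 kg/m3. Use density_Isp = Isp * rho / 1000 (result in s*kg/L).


rho*Isp = 347 * 909 / 1000 = 315 s*kg/L

315 s*kg/L


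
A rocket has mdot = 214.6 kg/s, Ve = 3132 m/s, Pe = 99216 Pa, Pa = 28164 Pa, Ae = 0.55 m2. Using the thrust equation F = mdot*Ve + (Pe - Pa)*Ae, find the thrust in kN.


F = 214.6 * 3132 + (99216 - 28164) * 0.55 = 711206.0 N = 711.2 kN

711.2 kN


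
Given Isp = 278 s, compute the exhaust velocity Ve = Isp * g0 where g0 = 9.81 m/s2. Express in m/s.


Ve = Isp * g0 = 278 * 9.81 = 2727.2 m/s

2727.2 m/s


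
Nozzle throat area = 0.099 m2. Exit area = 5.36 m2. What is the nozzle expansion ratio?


AR = 5.36 / 0.099 = 54.1

54.1


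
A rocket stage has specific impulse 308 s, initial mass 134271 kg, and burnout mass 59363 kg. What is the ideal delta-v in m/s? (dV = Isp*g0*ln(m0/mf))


Ve = 308 * 9.81 = 3021.48 m/s
dV = 3021.48 * ln(134271/59363) = 2466 m/s

2466 m/s


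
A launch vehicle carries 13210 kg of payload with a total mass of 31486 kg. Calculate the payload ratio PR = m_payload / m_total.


PR = 13210 / 31486 = 0.4196

0.4196


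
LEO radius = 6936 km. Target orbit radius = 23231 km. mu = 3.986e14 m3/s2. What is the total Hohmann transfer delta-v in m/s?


V1 = sqrt(mu/r1) = 7580.78 m/s
dV1 = V1*(sqrt(2*r2/(r1+r2)) - 1) = 1827.21 m/s
V2 = sqrt(mu/r2) = 4142.23 m/s
dV2 = V2*(1 - sqrt(2*r1/(r1+r2))) = 1333.32 m/s
Total dV = 3161 m/s

3161 m/s


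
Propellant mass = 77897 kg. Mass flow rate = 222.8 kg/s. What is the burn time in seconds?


tb = 77897 / 222.8 = 349.6 s

349.6 s


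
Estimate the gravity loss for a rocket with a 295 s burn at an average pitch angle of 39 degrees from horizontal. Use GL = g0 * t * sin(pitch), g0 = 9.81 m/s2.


GL = 9.81 * 295 * sin(39 deg) = 1821 m/s

1821 m/s


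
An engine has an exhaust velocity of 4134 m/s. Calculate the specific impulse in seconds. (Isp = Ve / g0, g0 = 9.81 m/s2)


Isp = Ve / g0 = 4134 / 9.81 = 421.4 s

421.4 s


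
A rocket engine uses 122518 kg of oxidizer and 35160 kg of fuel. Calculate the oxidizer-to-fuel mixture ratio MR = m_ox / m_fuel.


MR = 122518 / 35160 = 3.48

3.48


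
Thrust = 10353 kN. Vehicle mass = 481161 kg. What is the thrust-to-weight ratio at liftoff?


TWR = 10353000 / (481161 * 9.81) = 2.19

2.19


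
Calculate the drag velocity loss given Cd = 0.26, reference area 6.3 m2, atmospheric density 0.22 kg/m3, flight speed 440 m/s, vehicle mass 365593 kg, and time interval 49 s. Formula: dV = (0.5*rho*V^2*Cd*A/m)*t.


D = 0.5 * 0.22 * 440^2 * 0.26 * 6.3 = 34882.85 N
a = 34882.85 / 365593 = 0.0954 m/s2
dV = 0.0954 * 49 = 4.7 m/s

4.7 m/s


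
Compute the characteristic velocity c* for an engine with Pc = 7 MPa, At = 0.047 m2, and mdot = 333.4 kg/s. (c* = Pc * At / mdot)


c* = 7e6 * 0.047 / 333.4 = 987 m/s

987 m/s


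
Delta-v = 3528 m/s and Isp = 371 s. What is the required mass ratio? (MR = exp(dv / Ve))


Ve = 371 * 9.81 = 3639.51 m/s
MR = exp(3528 / 3639.51) = 2.636

2.636


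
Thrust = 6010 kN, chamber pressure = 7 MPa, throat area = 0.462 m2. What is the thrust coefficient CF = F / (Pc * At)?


CF = 6010000 / (7e6 * 0.462) = 1.86

1.86


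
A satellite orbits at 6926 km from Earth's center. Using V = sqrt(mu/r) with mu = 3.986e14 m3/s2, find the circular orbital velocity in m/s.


V = sqrt(3.986e14 / 6926000) = 7586 m/s

7586 m/s


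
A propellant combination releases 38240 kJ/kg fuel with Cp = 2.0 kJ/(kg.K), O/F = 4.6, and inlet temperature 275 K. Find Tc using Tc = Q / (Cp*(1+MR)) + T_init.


Tc = 38240 / (2.0 * (1 + 4.6)) + 275 = 3689 K

3689 K


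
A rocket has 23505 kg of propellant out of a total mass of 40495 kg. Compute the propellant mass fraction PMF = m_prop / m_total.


PMF = 23505 / 40495 = 0.58

0.58


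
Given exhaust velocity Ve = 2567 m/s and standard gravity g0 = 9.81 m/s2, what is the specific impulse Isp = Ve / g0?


Isp = Ve / g0 = 2567 / 9.81 = 261.7 s

261.7 s


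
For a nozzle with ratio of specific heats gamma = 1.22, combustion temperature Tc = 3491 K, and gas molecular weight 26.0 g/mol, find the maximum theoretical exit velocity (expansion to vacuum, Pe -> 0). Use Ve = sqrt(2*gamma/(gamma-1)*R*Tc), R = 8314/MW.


R = 8314 / 26.0 = 319.77 J/(kg.K)
Ve = sqrt(2 * 1.22 / (1.22 - 1) * 319.77 * 3491) = 3519 m/s

3519 m/s


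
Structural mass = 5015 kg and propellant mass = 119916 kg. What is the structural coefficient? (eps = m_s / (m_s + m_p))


eps = 5015 / (5015 + 119916) = 0.0401

0.0401


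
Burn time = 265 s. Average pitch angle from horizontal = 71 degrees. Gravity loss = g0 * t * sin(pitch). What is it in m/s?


GL = 9.81 * 265 * sin(71 deg) = 2458 m/s

2458 m/s


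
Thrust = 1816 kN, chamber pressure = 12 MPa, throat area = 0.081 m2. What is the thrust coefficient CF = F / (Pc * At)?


CF = 1816000 / (12e6 * 0.081) = 1.87

1.87


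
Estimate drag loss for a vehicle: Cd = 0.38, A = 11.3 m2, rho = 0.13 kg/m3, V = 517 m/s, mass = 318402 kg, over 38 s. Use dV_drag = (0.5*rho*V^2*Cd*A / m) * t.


D = 0.5 * 0.13 * 517^2 * 0.38 * 11.3 = 74603.03 N
a = 74603.03 / 318402 = 0.2343 m/s2
dV = 0.2343 * 38 = 8.9 m/s

8.9 m/s


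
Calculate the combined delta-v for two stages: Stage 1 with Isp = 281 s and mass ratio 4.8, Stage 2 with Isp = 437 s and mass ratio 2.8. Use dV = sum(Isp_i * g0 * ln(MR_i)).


dV1 = 281 * 9.81 * ln(4.8) = 4324.1 m/s
dV2 = 437 * 9.81 * ln(2.8) = 4413.9 m/s
Total dV = 4324.1 + 4413.9 = 8738.0 m/s ~ 8738 m/s

8738 m/s


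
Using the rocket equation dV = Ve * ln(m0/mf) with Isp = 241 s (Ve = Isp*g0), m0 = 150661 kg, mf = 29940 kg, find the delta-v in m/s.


Ve = 241 * 9.81 = 2364.21 m/s
dV = 2364.21 * ln(150661/29940) = 3820 m/s

3820 m/s


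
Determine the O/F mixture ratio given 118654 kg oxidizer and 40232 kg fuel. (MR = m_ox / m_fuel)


MR = 118654 / 40232 = 2.95

2.95


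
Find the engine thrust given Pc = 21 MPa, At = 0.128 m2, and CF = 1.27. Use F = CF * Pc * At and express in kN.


F = 1.27 * 21e6 * 0.128 = 3.4138e+06 N = 3413.8 kN

3413.8 kN


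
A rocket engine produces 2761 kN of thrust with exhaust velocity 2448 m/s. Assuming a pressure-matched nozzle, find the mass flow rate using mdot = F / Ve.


mdot = F / Ve = 2761000 / 2448 = 1127.9 kg/s

1127.9 kg/s


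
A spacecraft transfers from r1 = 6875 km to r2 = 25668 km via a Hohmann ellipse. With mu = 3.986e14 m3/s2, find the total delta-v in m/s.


V1 = sqrt(mu/r1) = 7614.34 m/s
dV1 = V1*(sqrt(2*r2/(r1+r2)) - 1) = 1949.11 m/s
V2 = sqrt(mu/r2) = 3940.69 m/s
dV2 = V2*(1 - sqrt(2*r1/(r1+r2))) = 1379.19 m/s
Total dV = 3328 m/s

3328 m/s


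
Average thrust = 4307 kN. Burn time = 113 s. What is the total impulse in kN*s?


It = 4307 * 113 = 486691 kN*s

486691 kN*s


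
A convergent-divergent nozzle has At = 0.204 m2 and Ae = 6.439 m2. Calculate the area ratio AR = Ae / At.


AR = 6.439 / 0.204 = 31.6

31.6


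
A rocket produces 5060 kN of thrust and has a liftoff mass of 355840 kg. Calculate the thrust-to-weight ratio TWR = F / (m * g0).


TWR = 5060000 / (355840 * 9.81) = 1.45

1.45


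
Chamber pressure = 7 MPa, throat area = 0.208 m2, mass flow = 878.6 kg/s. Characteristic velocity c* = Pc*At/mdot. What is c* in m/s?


c* = 7e6 * 0.208 / 878.6 = 1657 m/s

1657 m/s


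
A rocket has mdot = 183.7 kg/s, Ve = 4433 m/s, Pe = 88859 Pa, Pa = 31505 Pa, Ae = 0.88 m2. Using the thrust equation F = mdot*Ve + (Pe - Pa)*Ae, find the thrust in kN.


F = 183.7 * 4433 + (88859 - 31505) * 0.88 = 864814.0 N = 864.8 kN

864.8 kN


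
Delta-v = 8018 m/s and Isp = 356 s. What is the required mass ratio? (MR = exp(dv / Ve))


Ve = 356 * 9.81 = 3492.36 m/s
MR = exp(8018 / 3492.36) = 9.933

9.933


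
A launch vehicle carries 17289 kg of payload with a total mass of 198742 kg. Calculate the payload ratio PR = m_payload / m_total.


PR = 17289 / 198742 = 0.087

0.087


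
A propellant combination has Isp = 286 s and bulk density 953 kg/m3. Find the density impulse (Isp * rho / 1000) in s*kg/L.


rho*Isp = 286 * 953 / 1000 = 273 s*kg/L

273 s*kg/L


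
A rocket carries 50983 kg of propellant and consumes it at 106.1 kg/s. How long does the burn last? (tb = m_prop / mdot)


tb = 50983 / 106.1 = 480.5 s

480.5 s


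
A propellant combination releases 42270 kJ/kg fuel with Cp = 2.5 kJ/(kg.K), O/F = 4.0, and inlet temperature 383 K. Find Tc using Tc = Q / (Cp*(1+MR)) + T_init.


Tc = 42270 / (2.5 * (1 + 4.0)) + 383 = 3765 K

3765 K


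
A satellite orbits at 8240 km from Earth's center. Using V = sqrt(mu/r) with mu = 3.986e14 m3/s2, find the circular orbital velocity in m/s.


V = sqrt(3.986e14 / 8240000) = 6955 m/s

6955 m/s


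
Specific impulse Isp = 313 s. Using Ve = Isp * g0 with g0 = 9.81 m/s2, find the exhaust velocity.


Ve = Isp * g0 = 313 * 9.81 = 3070.5 m/s

3070.5 m/s


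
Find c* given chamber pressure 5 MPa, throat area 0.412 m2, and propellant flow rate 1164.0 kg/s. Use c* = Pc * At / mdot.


c* = 5e6 * 0.412 / 1164.0 = 1770 m/s

1770 m/s


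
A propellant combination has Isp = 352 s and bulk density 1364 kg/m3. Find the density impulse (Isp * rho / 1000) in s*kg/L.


rho*Isp = 352 * 1364 / 1000 = 480 s*kg/L

480 s*kg/L


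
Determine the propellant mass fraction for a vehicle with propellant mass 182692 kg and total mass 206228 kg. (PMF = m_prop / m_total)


PMF = 182692 / 206228 = 0.886

0.886


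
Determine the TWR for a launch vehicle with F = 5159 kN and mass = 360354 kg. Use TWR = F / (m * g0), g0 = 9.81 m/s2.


TWR = 5159000 / (360354 * 9.81) = 1.46

1.46


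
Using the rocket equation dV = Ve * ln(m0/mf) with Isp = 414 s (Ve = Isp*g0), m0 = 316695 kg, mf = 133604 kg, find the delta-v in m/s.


Ve = 414 * 9.81 = 4061.34 m/s
dV = 4061.34 * ln(316695/133604) = 3505 m/s

3505 m/s


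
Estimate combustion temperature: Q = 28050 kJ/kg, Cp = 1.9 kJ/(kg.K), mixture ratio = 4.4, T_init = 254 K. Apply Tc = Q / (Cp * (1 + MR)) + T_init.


Tc = 28050 / (1.9 * (1 + 4.4)) + 254 = 2988 K

2988 K


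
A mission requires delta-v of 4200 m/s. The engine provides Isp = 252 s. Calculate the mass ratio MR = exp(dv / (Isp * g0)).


Ve = 252 * 9.81 = 2472.12 m/s
MR = exp(4200 / 2472.12) = 5.468

5.468


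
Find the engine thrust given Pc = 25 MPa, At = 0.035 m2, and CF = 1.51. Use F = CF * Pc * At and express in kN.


F = 1.51 * 25e6 * 0.035 = 1.3213e+06 N = 1321.3 kN

1321.3 kN


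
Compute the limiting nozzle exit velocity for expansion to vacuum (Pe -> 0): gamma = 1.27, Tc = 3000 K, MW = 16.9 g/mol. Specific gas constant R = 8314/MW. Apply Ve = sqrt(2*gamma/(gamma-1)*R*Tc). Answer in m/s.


R = 8314 / 16.9 = 491.95 J/(kg.K)
Ve = sqrt(2 * 1.27 / (1.27 - 1) * 491.95 * 3000) = 3726 m/s

3726 m/s


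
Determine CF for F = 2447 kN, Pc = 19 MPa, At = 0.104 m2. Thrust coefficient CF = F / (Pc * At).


CF = 2447000 / (19e6 * 0.104) = 1.24

1.24


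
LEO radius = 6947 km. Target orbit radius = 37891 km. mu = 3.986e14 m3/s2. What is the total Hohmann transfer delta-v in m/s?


V1 = sqrt(mu/r1) = 7574.78 m/s
dV1 = V1*(sqrt(2*r2/(r1+r2)) - 1) = 2272.81 m/s
V2 = sqrt(mu/r2) = 3243.4 m/s
dV2 = V2*(1 - sqrt(2*r1/(r1+r2))) = 1437.93 m/s
Total dV = 3711 m/s

3711 m/s


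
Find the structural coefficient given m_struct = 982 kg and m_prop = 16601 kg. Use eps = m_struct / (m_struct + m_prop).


eps = 982 / (982 + 16601) = 0.0558

0.0558


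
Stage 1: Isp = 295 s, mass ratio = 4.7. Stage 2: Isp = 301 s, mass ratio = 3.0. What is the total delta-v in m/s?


dV1 = 295 * 9.81 * ln(4.7) = 4478.6 m/s
dV2 = 301 * 9.81 * ln(3.0) = 3244.0 m/s
Total dV = 4478.6 + 3244.0 = 7722.6 m/s ~ 7723 m/s

7723 m/s


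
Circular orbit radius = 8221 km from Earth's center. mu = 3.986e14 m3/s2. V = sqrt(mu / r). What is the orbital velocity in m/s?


V = sqrt(3.986e14 / 8221000) = 6963 m/s

6963 m/s


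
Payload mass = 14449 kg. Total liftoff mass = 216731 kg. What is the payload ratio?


PR = 14449 / 216731 = 0.0667

0.0667


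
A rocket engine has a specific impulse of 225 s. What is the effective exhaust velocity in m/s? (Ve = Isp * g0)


Ve = Isp * g0 = 225 * 9.81 = 2207.2 m/s

2207.2 m/s


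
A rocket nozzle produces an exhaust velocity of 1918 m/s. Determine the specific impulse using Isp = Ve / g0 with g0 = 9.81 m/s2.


Isp = Ve / g0 = 1918 / 9.81 = 195.5 s

195.5 s


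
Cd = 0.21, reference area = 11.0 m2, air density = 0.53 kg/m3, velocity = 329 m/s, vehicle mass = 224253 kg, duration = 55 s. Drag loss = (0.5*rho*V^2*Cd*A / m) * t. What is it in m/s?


D = 0.5 * 0.53 * 329^2 * 0.21 * 11.0 = 66259.73 N
a = 66259.73 / 224253 = 0.2955 m/s2
dV = 0.2955 * 55 = 16.3 m/s

16.3 m/s


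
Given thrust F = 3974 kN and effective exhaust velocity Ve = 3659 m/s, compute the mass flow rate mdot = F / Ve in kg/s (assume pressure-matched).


mdot = F / Ve = 3974000 / 3659 = 1086.1 kg/s

1086.1 kg/s


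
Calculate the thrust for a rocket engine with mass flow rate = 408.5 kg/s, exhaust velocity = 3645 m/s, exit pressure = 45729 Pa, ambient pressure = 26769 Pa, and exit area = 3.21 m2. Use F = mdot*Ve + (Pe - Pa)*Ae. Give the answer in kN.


F = 408.5 * 3645 + (45729 - 26769) * 3.21 = 1.5498e+06 N = 1549.8 kN

1549.8 kN


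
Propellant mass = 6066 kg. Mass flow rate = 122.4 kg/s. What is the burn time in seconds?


tb = 6066 / 122.4 = 49.6 s

49.6 s


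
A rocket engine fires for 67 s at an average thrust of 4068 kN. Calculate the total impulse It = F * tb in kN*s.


It = 4068 * 67 = 272556 kN*s

272556 kN*s


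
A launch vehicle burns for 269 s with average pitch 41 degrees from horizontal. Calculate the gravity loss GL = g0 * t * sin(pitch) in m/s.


GL = 9.81 * 269 * sin(41 deg) = 1731 m/s

1731 m/s


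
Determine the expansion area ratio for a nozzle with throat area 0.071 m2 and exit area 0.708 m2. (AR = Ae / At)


AR = 0.708 / 0.071 = 10.0

10.0


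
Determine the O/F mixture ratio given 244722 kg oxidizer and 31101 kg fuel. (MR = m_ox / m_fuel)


MR = 244722 / 31101 = 7.87

7.87


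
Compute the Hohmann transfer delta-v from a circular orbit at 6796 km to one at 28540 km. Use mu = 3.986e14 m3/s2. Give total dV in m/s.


V1 = sqrt(mu/r1) = 7658.47 m/s
dV1 = V1*(sqrt(2*r2/(r1+r2)) - 1) = 2075.17 m/s
V2 = sqrt(mu/r2) = 3737.16 m/s
dV2 = V2*(1 - sqrt(2*r1/(r1+r2))) = 1419.37 m/s
Total dV = 3495 m/s

3495 m/s


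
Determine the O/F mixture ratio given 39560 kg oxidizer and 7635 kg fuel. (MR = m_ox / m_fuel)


MR = 39560 / 7635 = 5.18

5.18


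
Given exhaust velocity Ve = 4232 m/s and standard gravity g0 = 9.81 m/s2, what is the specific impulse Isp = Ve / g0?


Isp = Ve / g0 = 4232 / 9.81 = 431.4 s

431.4 s


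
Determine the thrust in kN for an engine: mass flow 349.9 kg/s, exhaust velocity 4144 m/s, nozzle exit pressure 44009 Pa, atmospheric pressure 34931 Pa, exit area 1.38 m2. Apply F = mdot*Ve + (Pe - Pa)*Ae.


F = 349.9 * 4144 + (44009 - 34931) * 1.38 = 1.4625e+06 N = 1462.5 kN

1462.5 kN


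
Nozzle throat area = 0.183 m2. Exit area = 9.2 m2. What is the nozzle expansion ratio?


AR = 9.2 / 0.183 = 50.3

50.3


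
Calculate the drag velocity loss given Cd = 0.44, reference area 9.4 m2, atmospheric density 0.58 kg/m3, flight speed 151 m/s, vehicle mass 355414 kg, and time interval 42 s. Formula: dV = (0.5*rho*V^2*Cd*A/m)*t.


D = 0.5 * 0.58 * 151^2 * 0.44 * 9.4 = 27348.43 N
a = 27348.43 / 355414 = 0.0769 m/s2
dV = 0.0769 * 42 = 3.2 m/s

3.2 m/s


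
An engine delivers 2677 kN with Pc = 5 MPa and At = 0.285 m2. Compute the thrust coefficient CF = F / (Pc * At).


CF = 2677000 / (5e6 * 0.285) = 1.88

1.88


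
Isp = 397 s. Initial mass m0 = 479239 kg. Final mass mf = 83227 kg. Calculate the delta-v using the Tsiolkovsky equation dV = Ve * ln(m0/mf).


Ve = 397 * 9.81 = 3894.57 m/s
dV = 3894.57 * ln(479239/83227) = 6818 m/s

6818 m/s


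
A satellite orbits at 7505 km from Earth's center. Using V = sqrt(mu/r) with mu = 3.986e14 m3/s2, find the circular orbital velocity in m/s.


V = sqrt(3.986e14 / 7505000) = 7288 m/s

7288 m/s


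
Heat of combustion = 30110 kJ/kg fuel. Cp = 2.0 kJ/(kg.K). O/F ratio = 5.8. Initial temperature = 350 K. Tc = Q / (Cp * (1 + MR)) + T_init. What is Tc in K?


Tc = 30110 / (2.0 * (1 + 5.8)) + 350 = 2564 K

2564 K


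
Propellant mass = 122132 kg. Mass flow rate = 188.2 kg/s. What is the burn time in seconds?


tb = 122132 / 188.2 = 648.9 s

648.9 s


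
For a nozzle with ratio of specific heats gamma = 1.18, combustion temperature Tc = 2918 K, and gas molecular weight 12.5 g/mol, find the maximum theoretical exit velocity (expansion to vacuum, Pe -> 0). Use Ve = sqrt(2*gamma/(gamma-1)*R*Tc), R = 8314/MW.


R = 8314 / 12.5 = 665.12 J/(kg.K)
Ve = sqrt(2 * 1.18 / (1.18 - 1) * 665.12 * 2918) = 5044 m/s

5044 m/s


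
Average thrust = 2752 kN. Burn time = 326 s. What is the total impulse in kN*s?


It = 2752 * 326 = 897152 kN*s

897152 kN*s


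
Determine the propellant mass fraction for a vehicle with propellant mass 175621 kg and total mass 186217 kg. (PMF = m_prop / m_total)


PMF = 175621 / 186217 = 0.943

0.943


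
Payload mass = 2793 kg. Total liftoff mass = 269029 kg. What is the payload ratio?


PR = 2793 / 269029 = 0.0104

0.0104


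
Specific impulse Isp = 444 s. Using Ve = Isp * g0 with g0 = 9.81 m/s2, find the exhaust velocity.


Ve = Isp * g0 = 444 * 9.81 = 4355.6 m/s

4355.6 m/s


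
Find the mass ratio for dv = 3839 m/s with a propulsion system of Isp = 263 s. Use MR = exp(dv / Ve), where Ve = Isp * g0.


Ve = 263 * 9.81 = 2580.03 m/s
MR = exp(3839 / 2580.03) = 4.428

4.428


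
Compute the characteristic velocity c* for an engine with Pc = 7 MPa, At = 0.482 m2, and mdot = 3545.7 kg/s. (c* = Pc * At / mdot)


c* = 7e6 * 0.482 / 3545.7 = 952 m/s

952 m/s


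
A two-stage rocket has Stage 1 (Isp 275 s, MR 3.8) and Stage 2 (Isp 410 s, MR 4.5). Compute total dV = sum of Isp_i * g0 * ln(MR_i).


dV1 = 275 * 9.81 * ln(3.8) = 3601.5 m/s
dV2 = 410 * 9.81 * ln(4.5) = 6049.5 m/s
Total dV = 3601.5 + 6049.5 = 9651.0 m/s ~ 9651 m/s

9651 m/s


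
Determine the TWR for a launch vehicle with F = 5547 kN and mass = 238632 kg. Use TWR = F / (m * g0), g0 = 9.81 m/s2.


TWR = 5547000 / (238632 * 9.81) = 2.37

2.37


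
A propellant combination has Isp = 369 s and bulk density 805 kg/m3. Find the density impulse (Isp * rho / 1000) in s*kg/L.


rho*Isp = 369 * 805 / 1000 = 297 s*kg/L

297 s*kg/L


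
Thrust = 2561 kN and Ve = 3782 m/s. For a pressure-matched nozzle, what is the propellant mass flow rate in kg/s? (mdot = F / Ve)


mdot = F / Ve = 2561000 / 3782 = 677.2 kg/s

677.2 kg/s


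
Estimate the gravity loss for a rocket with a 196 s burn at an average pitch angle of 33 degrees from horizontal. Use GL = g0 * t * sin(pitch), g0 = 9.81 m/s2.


GL = 9.81 * 196 * sin(33 deg) = 1047 m/s

1047 m/s


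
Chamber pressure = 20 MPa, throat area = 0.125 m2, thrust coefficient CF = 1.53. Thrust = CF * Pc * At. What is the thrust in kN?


F = 1.53 * 20e6 * 0.125 = 3.8250e+06 N = 3825.0 kN

3825.0 kN


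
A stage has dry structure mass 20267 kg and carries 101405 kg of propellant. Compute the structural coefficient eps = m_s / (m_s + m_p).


eps = 20267 / (20267 + 101405) = 0.1666

0.1666


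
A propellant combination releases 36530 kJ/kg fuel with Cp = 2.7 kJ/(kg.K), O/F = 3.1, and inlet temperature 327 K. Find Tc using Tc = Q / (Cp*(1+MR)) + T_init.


Tc = 36530 / (2.7 * (1 + 3.1)) + 327 = 3627 K

3627 K


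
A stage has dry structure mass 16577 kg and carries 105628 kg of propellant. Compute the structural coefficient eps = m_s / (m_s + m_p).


eps = 16577 / (16577 + 105628) = 0.1356

0.1356


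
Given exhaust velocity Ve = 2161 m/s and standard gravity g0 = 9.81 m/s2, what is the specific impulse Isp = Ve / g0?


Isp = Ve / g0 = 2161 / 9.81 = 220.3 s

220.3 s


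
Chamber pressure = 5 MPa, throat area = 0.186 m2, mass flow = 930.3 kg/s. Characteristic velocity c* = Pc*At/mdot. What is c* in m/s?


c* = 5e6 * 0.186 / 930.3 = 1000 m/s

1000 m/s


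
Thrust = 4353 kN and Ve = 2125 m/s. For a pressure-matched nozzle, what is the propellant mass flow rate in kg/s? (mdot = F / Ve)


mdot = F / Ve = 4353000 / 2125 = 2048.5 kg/s

2048.5 kg/s


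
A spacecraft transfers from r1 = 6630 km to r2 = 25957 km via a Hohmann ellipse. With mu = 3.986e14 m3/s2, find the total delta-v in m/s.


V1 = sqrt(mu/r1) = 7753.75 m/s
dV1 = V1*(sqrt(2*r2/(r1+r2)) - 1) = 2032.85 m/s
V2 = sqrt(mu/r2) = 3918.69 m/s
dV2 = V2*(1 - sqrt(2*r1/(r1+r2))) = 1418.98 m/s
Total dV = 3452 m/s

3452 m/s


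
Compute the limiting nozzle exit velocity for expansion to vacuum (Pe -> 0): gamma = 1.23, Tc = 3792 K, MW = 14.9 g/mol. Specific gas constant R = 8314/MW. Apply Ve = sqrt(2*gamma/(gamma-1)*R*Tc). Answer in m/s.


R = 8314 / 14.9 = 557.99 J/(kg.K)
Ve = sqrt(2 * 1.23 / (1.23 - 1) * 557.99 * 3792) = 4757 m/s

4757 m/s


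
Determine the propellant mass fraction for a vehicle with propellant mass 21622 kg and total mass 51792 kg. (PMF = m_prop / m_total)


PMF = 21622 / 51792 = 0.417

0.417


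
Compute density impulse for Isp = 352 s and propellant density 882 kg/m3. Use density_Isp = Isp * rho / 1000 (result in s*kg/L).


rho*Isp = 352 * 882 / 1000 = 310 s*kg/L

310 s*kg/L


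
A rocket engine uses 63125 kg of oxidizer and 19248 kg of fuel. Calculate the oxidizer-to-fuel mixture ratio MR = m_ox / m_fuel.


MR = 63125 / 19248 = 3.28

3.28


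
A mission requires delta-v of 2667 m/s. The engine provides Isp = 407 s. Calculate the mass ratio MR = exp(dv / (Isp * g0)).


Ve = 407 * 9.81 = 3992.67 m/s
MR = exp(2667 / 3992.67) = 1.95

1.95


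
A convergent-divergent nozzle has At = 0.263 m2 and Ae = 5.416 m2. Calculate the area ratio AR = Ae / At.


AR = 5.416 / 0.263 = 20.6

20.6


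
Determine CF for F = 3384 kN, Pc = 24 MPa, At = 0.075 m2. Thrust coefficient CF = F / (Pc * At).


CF = 3384000 / (24e6 * 0.075) = 1.88

1.88


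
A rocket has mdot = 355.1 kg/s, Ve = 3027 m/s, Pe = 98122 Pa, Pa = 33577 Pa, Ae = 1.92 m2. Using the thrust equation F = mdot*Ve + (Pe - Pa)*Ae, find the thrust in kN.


F = 355.1 * 3027 + (98122 - 33577) * 1.92 = 1.1988e+06 N = 1198.8 kN

1198.8 kN


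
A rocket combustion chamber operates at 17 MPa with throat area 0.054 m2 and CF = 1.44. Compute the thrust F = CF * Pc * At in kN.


F = 1.44 * 17e6 * 0.054 = 1.3219e+06 N = 1321.9 kN

1321.9 kN


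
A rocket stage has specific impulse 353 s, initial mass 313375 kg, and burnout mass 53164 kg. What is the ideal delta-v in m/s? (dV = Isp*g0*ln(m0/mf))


Ve = 353 * 9.81 = 3462.93 m/s
dV = 3462.93 * ln(313375/53164) = 6143 m/s

6143 m/s


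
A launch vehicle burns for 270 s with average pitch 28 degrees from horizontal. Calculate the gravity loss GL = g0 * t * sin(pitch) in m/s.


GL = 9.81 * 270 * sin(28 deg) = 1243 m/s

1243 m/s


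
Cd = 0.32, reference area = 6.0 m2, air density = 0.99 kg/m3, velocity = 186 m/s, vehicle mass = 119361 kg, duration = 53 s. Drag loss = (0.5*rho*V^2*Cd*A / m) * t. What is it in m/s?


D = 0.5 * 0.99 * 186^2 * 0.32 * 6.0 = 32880.04 N
a = 32880.04 / 119361 = 0.2755 m/s2
dV = 0.2755 * 53 = 14.6 m/s

14.6 m/s


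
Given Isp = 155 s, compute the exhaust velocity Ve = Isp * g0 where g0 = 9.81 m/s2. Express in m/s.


Ve = Isp * g0 = 155 * 9.81 = 1520.6 m/s

1520.6 m/s


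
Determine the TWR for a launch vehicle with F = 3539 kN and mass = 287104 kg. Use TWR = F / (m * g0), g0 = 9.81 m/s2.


TWR = 3539000 / (287104 * 9.81) = 1.26

1.26


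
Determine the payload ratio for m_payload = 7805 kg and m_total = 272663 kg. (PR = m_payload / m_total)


PR = 7805 / 272663 = 0.0286

0.0286


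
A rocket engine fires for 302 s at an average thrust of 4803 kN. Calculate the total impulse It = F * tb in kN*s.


It = 4803 * 302 = 1450506 kN*s

1450506 kN*s


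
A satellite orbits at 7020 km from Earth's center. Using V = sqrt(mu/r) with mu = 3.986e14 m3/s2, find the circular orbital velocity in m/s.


V = sqrt(3.986e14 / 7020000) = 7535 m/s

7535 m/s


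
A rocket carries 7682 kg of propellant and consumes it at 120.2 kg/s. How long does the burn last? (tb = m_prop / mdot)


tb = 7682 / 120.2 = 63.9 s

63.9 s


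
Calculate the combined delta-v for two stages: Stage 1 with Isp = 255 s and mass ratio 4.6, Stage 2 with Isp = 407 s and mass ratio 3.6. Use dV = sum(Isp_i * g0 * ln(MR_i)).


dV1 = 255 * 9.81 * ln(4.6) = 3817.5 m/s
dV2 = 407 * 9.81 * ln(3.6) = 5114.3 m/s
Total dV = 3817.5 + 5114.3 = 8931.8 m/s ~ 8932 m/s

8932 m/s


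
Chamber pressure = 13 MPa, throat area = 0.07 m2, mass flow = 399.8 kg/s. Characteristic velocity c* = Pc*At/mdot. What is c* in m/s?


c* = 13e6 * 0.07 / 399.8 = 2276 m/s

2276 m/s


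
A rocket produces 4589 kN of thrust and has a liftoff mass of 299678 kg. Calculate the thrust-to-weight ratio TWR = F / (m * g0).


TWR = 4589000 / (299678 * 9.81) = 1.56

1.56


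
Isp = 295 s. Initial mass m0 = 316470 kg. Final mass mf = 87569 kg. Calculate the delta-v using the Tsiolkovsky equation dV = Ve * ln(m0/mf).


Ve = 295 * 9.81 = 2893.95 m/s
dV = 2893.95 * ln(316470/87569) = 3718 m/s

3718 m/s


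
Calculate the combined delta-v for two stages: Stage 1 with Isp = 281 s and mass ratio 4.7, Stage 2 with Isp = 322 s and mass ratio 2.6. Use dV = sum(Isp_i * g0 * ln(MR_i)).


dV1 = 281 * 9.81 * ln(4.7) = 4266.0 m/s
dV2 = 322 * 9.81 * ln(2.6) = 3018.3 m/s
Total dV = 4266.0 + 3018.3 = 7284.3 m/s ~ 7284 m/s

7284 m/s


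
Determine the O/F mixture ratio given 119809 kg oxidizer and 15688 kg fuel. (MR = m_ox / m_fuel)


MR = 119809 / 15688 = 7.64

7.64


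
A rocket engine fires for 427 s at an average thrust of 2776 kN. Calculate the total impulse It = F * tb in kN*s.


It = 2776 * 427 = 1185352 kN*s

1185352 kN*s


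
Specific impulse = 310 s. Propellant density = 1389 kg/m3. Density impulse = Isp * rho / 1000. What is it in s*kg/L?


rho*Isp = 310 * 1389 / 1000 = 431 s*kg/L

431 s*kg/L


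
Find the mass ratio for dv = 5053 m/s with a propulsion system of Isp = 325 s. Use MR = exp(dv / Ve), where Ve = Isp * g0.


Ve = 325 * 9.81 = 3188.25 m/s
MR = exp(5053 / 3188.25) = 4.879

4.879


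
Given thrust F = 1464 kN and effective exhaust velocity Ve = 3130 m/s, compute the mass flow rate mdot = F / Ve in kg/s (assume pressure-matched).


mdot = F / Ve = 1464000 / 3130 = 467.7 kg/s

467.7 kg/s


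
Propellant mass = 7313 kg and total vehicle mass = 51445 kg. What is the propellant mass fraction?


PMF = 7313 / 51445 = 0.142

0.142


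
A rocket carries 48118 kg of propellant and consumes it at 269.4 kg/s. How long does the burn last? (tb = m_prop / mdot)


tb = 48118 / 269.4 = 178.6 s

178.6 s


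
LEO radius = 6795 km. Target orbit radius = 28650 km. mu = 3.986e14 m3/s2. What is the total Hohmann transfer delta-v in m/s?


V1 = sqrt(mu/r1) = 7659.03 m/s
dV1 = V1*(sqrt(2*r2/(r1+r2)) - 1) = 2079.06 m/s
V2 = sqrt(mu/r2) = 3729.98 m/s
dV2 = V2*(1 - sqrt(2*r1/(r1+r2))) = 1420.37 m/s
Total dV = 3499 m/s

3499 m/s


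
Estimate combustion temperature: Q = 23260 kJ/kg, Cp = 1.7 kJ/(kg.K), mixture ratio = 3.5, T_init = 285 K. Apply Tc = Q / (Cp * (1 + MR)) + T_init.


Tc = 23260 / (1.7 * (1 + 3.5)) + 285 = 3326 K

3326 K


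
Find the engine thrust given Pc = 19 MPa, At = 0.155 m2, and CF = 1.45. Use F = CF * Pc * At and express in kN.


F = 1.45 * 19e6 * 0.155 = 4.2702e+06 N = 4270.2 kN

4270.2 kN


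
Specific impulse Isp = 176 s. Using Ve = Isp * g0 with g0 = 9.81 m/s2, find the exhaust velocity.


Ve = Isp * g0 = 176 * 9.81 = 1726.6 m/s

1726.6 m/s


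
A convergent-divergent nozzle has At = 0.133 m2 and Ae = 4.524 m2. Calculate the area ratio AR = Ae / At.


AR = 4.524 / 0.133 = 34.0

34.0


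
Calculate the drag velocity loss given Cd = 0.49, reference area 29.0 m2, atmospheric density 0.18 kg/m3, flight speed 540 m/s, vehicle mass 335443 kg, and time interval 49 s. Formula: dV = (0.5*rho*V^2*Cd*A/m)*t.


D = 0.5 * 0.18 * 540^2 * 0.49 * 29.0 = 372927.24 N
a = 372927.24 / 335443 = 1.1117 m/s2
dV = 1.1117 * 49 = 54.5 m/s

54.5 m/s


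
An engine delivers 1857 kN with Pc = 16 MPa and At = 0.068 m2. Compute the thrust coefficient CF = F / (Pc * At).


CF = 1857000 / (16e6 * 0.068) = 1.71

1.71


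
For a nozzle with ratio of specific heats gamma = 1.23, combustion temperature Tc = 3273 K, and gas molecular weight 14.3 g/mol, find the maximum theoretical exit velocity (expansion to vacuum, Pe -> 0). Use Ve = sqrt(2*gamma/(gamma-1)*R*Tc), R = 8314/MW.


R = 8314 / 14.3 = 581.4 J/(kg.K)
Ve = sqrt(2 * 1.23 / (1.23 - 1) * 581.4 * 3273) = 4511 m/s

4511 m/s


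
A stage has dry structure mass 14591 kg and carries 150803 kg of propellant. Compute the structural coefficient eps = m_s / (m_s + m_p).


eps = 14591 / (14591 + 150803) = 0.0882

0.0882


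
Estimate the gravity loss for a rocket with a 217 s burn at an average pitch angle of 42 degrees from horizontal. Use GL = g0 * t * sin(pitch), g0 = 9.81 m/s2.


GL = 9.81 * 217 * sin(42 deg) = 1424 m/s

1424 m/s


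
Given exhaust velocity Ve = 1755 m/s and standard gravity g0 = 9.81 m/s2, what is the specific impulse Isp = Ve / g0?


Isp = Ve / g0 = 1755 / 9.81 = 178.9 s

178.9 s


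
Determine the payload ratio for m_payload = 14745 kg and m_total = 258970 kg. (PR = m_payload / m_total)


PR = 14745 / 258970 = 0.0569

0.0569


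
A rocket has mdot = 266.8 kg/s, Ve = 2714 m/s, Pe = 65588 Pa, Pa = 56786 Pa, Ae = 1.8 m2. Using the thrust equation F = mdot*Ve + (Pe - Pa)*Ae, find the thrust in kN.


F = 266.8 * 2714 + (65588 - 56786) * 1.8 = 739939.0 N = 739.9 kN

739.9 kN


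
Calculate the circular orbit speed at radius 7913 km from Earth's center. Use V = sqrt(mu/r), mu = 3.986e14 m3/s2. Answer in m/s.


V = sqrt(3.986e14 / 7913000) = 7097 m/s

7097 m/s


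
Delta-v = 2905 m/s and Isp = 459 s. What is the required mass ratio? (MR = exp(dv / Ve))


Ve = 459 * 9.81 = 4502.79 m/s
MR = exp(2905 / 4502.79) = 1.906

1.906


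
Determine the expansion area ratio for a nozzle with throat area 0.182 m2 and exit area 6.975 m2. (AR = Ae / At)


AR = 6.975 / 0.182 = 38.3

38.3


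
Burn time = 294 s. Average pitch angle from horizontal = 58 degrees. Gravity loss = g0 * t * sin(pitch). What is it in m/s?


GL = 9.81 * 294 * sin(58 deg) = 2446 m/s

2446 m/s


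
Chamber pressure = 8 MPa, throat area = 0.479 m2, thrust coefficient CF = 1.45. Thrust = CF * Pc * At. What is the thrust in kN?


F = 1.45 * 8e6 * 0.479 = 5.5564e+06 N = 5556.4 kN

5556.4 kN


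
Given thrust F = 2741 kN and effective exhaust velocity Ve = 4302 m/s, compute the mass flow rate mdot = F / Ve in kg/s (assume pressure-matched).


mdot = F / Ve = 2741000 / 4302 = 637.1 kg/s

637.1 kg/s


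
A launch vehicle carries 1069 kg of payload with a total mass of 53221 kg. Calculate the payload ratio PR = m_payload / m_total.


PR = 1069 / 53221 = 0.0201

0.0201


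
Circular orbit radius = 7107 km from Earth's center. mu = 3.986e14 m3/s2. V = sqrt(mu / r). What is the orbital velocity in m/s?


V = sqrt(3.986e14 / 7107000) = 7489 m/s

7489 m/s


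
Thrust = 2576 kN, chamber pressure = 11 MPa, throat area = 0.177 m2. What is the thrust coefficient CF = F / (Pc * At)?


CF = 2576000 / (11e6 * 0.177) = 1.32

1.32


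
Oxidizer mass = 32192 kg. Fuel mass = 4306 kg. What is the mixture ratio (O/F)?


MR = 32192 / 4306 = 7.48

7.48


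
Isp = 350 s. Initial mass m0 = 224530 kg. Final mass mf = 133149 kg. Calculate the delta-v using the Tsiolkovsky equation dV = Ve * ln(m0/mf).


Ve = 350 * 9.81 = 3433.5 m/s
dV = 3433.5 * ln(224530/133149) = 1794 m/s

1794 m/s
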